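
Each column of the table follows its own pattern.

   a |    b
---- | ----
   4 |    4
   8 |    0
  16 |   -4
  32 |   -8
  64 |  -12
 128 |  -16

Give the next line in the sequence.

256  -20

Column a: ×2 each step; 4, 8, 16, 32, 64, 128 → 256.
Column b: 4, 0, -4, -8, -12, -16 → -20 (−4 each step).
So the next line is 256  -20.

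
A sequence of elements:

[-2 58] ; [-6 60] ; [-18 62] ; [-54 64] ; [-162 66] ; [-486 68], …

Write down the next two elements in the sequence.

[-1458 70], [-4374 72]

First value: ×3 each step, so -2, -6, -18, -54, -162, -486 → -1458 → -4374.
For the second value, +2 each step: 58, 60, 62, 64, 66, 68 → 70 → 72.
So the next two elements are [-1458 70] and [-4374 72].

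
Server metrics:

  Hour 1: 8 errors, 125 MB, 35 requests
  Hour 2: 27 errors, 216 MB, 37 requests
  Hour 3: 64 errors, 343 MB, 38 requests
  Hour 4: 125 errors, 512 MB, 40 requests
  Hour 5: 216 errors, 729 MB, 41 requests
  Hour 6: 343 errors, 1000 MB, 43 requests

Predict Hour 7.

512 errors, 1331 MB, 44 requests

Errors — perfect cubes: 2³, 3³, 4³, …: 8, 27, 64, 125, 216, 343 → 512.
For the MB, perfect cubes: 5³, 6³, 7³, …: 125, 216, 343, 512, 729, 1000 → 1331.
Requests goes 35, 37, 38, 40, 41, 43 → 44 (alternating steps +2, +1, +2, +1, …).
So the next row is 512 errors, 1331 MB, 44 requests.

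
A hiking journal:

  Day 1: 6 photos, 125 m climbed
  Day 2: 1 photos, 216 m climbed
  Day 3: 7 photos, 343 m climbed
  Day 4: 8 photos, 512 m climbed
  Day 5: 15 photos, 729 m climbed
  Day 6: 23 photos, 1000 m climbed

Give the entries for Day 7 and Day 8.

Photos goes 6, 1, 7, 8, 15, 23 → 38 → 61 (each term is the sum of the two before it).
M climbed: 125, 216, 343, 512, 729, 1000 → 1331 → 1728 (perfect cubes: 5³, 6³, 7³, …).
So the next two lines are 38 photos, 1331 m climbed and 61 photos, 1728 m climbed.

38 photos, 1331 m climbed; 61 photos, 1728 m climbed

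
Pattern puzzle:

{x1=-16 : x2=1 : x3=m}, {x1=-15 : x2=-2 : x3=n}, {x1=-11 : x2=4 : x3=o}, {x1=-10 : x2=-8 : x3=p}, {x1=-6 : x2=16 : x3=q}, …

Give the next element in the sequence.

X1: -16, -15, -11, -10, -6 → -5 (alternating steps +1, +4, +1, +4, …).
X2: ×(-2) each step, so 1, -2, 4, -8, 16 → -32.
For the x3, letters move forward 1 place in the alphabet: m, n, o, p, q → r.
So the next element is {x1=-5 : x2=-32 : x3=r}.

{x1=-5 : x2=-32 : x3=r}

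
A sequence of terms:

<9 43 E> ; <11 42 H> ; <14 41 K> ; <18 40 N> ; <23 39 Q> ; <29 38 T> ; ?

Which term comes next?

First part goes 9, 11, 14, 18, 23, 29 → 36 (differences are 2, 3, 4, … (increasing by 1 each time)).
Second part: 43, 42, 41, 40, 39, 38 → 37 (−1 each step).
Letter: letters move forward 3 places in the alphabet, so E, H, K, N, Q, T → W.
Combining the parts gives <36 37 W>.

<36 37 W>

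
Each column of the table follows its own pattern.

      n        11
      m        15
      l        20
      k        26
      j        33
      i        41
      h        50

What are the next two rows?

g  60; f  71

Letter — letters move back 1 place in the alphabet: n, m, l, k, j, i, h → g → f.
For the second component, differences are 4, 5, 6, … (increasing by 1 each time): 11, 15, 20, 26, 33, 41, 50 → 60 → 71.
Putting the parts together: g  60 and then f  71.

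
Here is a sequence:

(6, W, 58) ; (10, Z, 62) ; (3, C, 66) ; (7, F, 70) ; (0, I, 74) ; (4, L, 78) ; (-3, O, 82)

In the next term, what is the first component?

1

First component: alternating steps +4, −7, +4, −7, …, so 6, 10, 3, 7, 0, 4, -3 → 1.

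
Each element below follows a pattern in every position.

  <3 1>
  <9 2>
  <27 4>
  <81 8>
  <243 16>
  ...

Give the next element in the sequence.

<729 32>

First slot — ×3 each step: 3, 9, 27, 81, 243 → 729.
Second slot goes 1, 2, 4, 8, 16 → 32 (×2 each step).
So the next element is <729 32>.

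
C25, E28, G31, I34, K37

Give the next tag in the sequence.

M40

Letter goes C, E, G, I, K → M (letters move forward 2 places in the alphabet).
Second component — +3 each step: 25, 28, 31, 34, 37 → 40.
Putting it together: M40.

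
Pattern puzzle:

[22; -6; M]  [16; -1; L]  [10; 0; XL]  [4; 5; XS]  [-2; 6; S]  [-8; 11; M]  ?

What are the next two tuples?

[-14; 12; L], [-20; 17; XL]

First value: 22, 16, 10, 4, -2, -8 → -14 → -20 (−6 each step).
Second value: -6, -1, 0, 5, 6, 11 → 12 → 17 (alternating steps +5, +1, +5, +1, …).
Size: M, L, XL, XS, S, M → L → XL (repeats M → L → XL → XS → S).
So the next two tuples are [-14; 12; L] and [-20; 17; XL].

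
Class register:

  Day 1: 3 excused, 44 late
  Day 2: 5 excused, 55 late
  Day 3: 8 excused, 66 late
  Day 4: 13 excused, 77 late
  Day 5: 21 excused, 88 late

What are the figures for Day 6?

Excused: 3, 5, 8, 13, 21 → 34 (each term is the sum of the two before it).
Late goes 44, 55, 66, 77, 88 → 99 (+11 each step).
Combining the parts gives 34 excused, 99 late.

34 excused, 99 late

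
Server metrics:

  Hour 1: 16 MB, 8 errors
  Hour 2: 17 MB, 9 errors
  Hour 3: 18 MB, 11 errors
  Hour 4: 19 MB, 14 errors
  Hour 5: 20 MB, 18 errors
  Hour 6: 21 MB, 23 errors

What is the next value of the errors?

29

Errors — differences are 1, 2, 3, … (increasing by 1 each time): 8, 9, 11, 14, 18, 23 → 29.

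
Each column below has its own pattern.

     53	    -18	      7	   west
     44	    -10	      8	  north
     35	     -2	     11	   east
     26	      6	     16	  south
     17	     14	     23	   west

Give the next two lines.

8  22  32  north; -1  30  43  east

First component: 53, 44, 35, 26, 17 → 8 → -1 (−9 each step).
Second component: -18, -10, -2, 6, 14 → 22 → 30 (+8 each step).
Third component — differences are 1, 3, 5, … (increasing by 2 each time): 7, 8, 11, 16, 23 → 32 → 43.
For the direction, repeats west → north → east → south: west, north, east, south, west → north → east.
So the next two lines are 8  22  32  north and -1  30  43  east.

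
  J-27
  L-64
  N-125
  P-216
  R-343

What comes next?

T-512

Letter — letters move forward 2 places in the alphabet: J, L, N, P, R → T.
Second component goes 27, 64, 125, 216, 343 → 512 (perfect cubes: 3³, 4³, 5³, …).
Putting it together: T-512.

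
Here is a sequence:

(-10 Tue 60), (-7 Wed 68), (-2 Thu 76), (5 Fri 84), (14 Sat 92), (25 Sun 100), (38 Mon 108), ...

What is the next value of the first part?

First part: differences are 3, 5, 7, … (increasing by 2 each time), so -10, -7, -2, 5, 14, 25, 38 → 53.

53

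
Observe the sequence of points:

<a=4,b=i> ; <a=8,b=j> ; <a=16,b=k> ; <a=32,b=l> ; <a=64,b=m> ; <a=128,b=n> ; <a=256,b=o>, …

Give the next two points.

A: ×2 each step, so 4, 8, 16, 32, 64, 128, 256 → 512 → 1024.
B: letters move forward 1 place in the alphabet, so i, j, k, l, m, n, o → p → q.
So the next two points are <a=512,b=p> and <a=1024,b=q>.

<a=512,b=p>, <a=1024,b=q>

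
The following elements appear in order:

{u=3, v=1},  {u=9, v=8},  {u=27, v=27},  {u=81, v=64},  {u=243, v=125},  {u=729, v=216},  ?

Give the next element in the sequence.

For the u, ×3 each step: 3, 9, 27, 81, 243, 729 → 2187.
V: perfect cubes: 1³, 2³, 3³, …; 1, 8, 27, 64, 125, 216 → 343.
Combining the parts gives {u=2187, v=343}.

{u=2187, v=343}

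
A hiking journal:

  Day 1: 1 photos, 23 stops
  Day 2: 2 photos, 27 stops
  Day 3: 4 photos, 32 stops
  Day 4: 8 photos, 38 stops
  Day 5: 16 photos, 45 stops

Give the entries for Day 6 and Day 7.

Photos: ×2 each step, so 1, 2, 4, 8, 16 → 32 → 64.
Stops: 23, 27, 32, 38, 45 → 53 → 62 (differences are 4, 5, 6, … (increasing by 1 each time)).
Putting the parts together: 32 photos, 53 stops and then 64 photos, 62 stops.

32 photos, 53 stops; 64 photos, 62 stops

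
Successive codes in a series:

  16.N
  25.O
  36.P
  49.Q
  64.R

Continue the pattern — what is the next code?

First component goes 16, 25, 36, 49, 64 → 81 (perfect squares: 4², 5², 6², …).
Letter: letters move forward 1 place in the alphabet; N, O, P, Q, R → S.
So the next code is 81.S.

81.S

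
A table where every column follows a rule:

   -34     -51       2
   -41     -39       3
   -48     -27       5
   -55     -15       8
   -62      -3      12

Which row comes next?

-69  9  17

First component: -34, -41, -48, -55, -62 → -69 (−7 each step).
Second component: +12 each step, so -51, -39, -27, -15, -3 → 9.
For the third component, differences are 1, 2, 3, … (increasing by 1 each time): 2, 3, 5, 8, 12 → 17.
Putting it together: -69  9  17.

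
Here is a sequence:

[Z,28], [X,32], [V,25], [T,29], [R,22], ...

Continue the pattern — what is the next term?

[P,26]

Letter: letters move back 2 places in the alphabet, so Z, X, V, T, R → P.
Second entry: alternating steps +4, −7, +4, −7, …, so 28, 32, 25, 29, 22 → 26.
So the next term is [P,26].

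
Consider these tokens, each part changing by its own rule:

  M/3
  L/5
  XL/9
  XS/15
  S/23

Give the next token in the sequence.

Size: M, L, XL, XS, S → M (runs through clothing sizes XS→XL).
Second component goes 3, 5, 9, 15, 23 → 33 (differences are 2, 4, 6, … (increasing by 2 each time)).
So the next token is M/33.

M/33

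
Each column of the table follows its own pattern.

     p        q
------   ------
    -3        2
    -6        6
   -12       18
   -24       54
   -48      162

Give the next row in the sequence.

-96  486

For the column p, ×2 each step: -3, -6, -12, -24, -48 → -96.
Column q: 2, 6, 18, 54, 162 → 486 (×3 each step).
Putting it together: -96  486.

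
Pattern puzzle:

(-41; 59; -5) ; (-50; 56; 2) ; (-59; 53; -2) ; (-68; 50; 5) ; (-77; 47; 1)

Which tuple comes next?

First entry: -41, -50, -59, -68, -77 → -86 (−9 each step).
Second entry: 59, 56, 53, 50, 47 → 44 (−3 each step).
Third entry: -5, 2, -2, 5, 1 → 8 (alternating steps +7, −4, +7, −4, …).
Combining the parts gives (-86; 44; 8).

(-86; 44; 8)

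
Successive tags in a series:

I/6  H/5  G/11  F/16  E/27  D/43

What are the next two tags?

C/70 then B/113

Letter: letters move back 1 place in the alphabet, so I, H, G, F, E, D → C → B.
Second component: each term is the sum of the two before it, so 6, 5, 11, 16, 27, 43 → 70 → 113.
So the next two tags are C/70 and B/113.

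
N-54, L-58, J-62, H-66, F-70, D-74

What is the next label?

B-78

Letter: N, L, J, H, F, D → B (letters move back 2 places in the alphabet).
Second component: 54, 58, 62, 66, 70, 74 → 78 (+4 each step).
So the next label is B-78.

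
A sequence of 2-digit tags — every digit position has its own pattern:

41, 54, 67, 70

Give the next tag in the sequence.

First digit goes 4, 5, 6, 7 → 8 (+1 each step, mod 10).
Second digit — +3 each step, mod 10: 1, 4, 7, 0 → 3.
Putting it together: 83.

83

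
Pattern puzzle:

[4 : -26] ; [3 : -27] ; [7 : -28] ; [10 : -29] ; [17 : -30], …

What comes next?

[27 : -31]

First coordinate goes 4, 3, 7, 10, 17 → 27 (each term is the sum of the two before it).
Second coordinate: −1 each step, so -26, -27, -28, -29, -30 → -31.
Combining the parts gives [27 : -31].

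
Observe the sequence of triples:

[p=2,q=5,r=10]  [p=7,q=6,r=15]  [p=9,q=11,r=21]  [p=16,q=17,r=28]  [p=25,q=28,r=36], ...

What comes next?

P goes 2, 7, 9, 16, 25 → 41 (each term is the sum of the two before it).
For the q, each term is the sum of the two before it: 5, 6, 11, 17, 28 → 45.
R — differences are 5, 6, 7, … (increasing by 1 each time): 10, 15, 21, 28, 36 → 45.
Putting it together: [p=41,q=45,r=45].

[p=41,q=45,r=45]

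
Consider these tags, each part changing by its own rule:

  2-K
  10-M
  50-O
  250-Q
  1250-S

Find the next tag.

First component: 2, 10, 50, 250, 1250 → 6250 (×5 each step).
Letter: letters move forward 2 places in the alphabet; K, M, O, Q, S → U.
Combining the parts gives 6250-U.

6250-U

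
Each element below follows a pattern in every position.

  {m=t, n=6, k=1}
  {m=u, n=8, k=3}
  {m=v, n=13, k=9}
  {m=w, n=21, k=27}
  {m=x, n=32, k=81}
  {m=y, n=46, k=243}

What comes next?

{m=z, n=63, k=729}

M: letters move forward 1 place in the alphabet, so t, u, v, w, x, y → z.
N: differences are 2, 5, 8, … (increasing by 3 each time), so 6, 8, 13, 21, 32, 46 → 63.
K goes 1, 3, 9, 27, 81, 243 → 729 (×3 each step).
Putting it together: {m=z, n=63, k=729}.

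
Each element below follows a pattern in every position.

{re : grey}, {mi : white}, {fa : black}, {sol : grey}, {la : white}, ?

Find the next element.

Note: runs through the solfège scale do→ti; re, mi, fa, sol, la → ti.
Shade: repeats grey → white → black; grey, white, black, grey, white → black.
Combining the parts gives {ti : black}.

{ti : black}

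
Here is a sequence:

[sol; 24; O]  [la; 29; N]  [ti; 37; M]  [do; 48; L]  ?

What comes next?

Note: runs through the solfège scale do→ti; sol, la, ti, do → re.
Second component: differences are 5, 8, 11, … (increasing by 3 each time), so 24, 29, 37, 48 → 62.
For the letter, letters move back 1 place in the alphabet: O, N, M, L → K.
So the next tuple is [re; 62; K].

[re; 62; K]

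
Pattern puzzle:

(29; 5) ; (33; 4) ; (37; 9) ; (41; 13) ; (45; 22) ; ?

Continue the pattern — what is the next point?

First value: 29, 33, 37, 41, 45 → 49 (+4 each step).
Second value: each term is the sum of the two before it; 5, 4, 9, 13, 22 → 35.
Putting it together: (49; 35).

(49; 35)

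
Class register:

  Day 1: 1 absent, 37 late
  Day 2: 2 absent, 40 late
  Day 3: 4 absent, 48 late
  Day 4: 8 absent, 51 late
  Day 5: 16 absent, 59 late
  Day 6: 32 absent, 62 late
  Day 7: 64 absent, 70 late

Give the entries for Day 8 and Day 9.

128 absent, 73 late; 256 absent, 81 late

Absent — ×2 each step: 1, 2, 4, 8, 16, 32, 64 → 128 → 256.
Late — alternating steps +3, +8, +3, +8, …: 37, 40, 48, 51, 59, 62, 70 → 73 → 81.
So the next two records are 128 absent, 73 late and 256 absent, 81 late.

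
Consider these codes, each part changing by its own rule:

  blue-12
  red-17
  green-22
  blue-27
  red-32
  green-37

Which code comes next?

blue-42

Colour: repeats blue → red → green; blue, red, green, blue, red, green → blue.
Second component: +5 each step; 12, 17, 22, 27, 32, 37 → 42.
Combining the parts gives blue-42.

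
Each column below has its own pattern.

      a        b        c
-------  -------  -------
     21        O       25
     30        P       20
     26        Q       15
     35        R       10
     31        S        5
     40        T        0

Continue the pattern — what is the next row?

36  U  -5

For the column a, alternating steps +9, −4, +9, −4, …: 21, 30, 26, 35, 31, 40 → 36.
Column b: O, P, Q, R, S, T → U (letters move forward 1 place in the alphabet).
Column c goes 25, 20, 15, 10, 5, 0 → -5 (−5 each step).
Putting it together: 36  U  -5.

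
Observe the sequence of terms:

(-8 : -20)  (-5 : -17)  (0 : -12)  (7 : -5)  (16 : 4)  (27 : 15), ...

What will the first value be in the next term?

For the first value, differences are 3, 5, 7, … (increasing by 2 each time): -8, -5, 0, 7, 16, 27 → 40.
For the second value, always 12 less than the first value: -20, -17, -12, -5, 4, 15 → 28.

40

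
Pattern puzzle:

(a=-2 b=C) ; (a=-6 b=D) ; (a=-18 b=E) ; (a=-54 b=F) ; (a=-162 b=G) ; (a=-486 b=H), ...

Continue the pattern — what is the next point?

(a=-1458 b=I)

For the a, ×3 each step: -2, -6, -18, -54, -162, -486 → -1458.
B goes C, D, E, F, G, H → I (letters move forward 1 place in the alphabet).
So the next point is (a=-1458 b=I).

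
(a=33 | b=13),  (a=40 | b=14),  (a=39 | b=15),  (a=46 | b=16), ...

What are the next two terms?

(a=45 | b=17), (a=52 | b=18)

A goes 33, 40, 39, 46 → 45 → 52 (alternating steps +7, −1, +7, −1, …).
B: +1 each step; 13, 14, 15, 16 → 17 → 18.
So the next two terms are (a=45 | b=17) and (a=52 | b=18).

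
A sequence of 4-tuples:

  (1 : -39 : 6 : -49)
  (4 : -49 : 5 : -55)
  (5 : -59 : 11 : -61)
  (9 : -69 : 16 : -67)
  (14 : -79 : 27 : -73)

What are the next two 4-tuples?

First entry: 1, 4, 5, 9, 14 → 23 → 37 (each term is the sum of the two before it).
Second entry goes -39, -49, -59, -69, -79 → -89 → -99 (−10 each step).
Third entry — each term is the sum of the two before it: 6, 5, 11, 16, 27 → 43 → 70.
Fourth entry goes -49, -55, -61, -67, -73 → -79 → -85 (−6 each step).
So the next two 4-tuples are (23 : -89 : 43 : -79) and (37 : -99 : 70 : -85).

(23 : -89 : 43 : -79), (37 : -99 : 70 : -85)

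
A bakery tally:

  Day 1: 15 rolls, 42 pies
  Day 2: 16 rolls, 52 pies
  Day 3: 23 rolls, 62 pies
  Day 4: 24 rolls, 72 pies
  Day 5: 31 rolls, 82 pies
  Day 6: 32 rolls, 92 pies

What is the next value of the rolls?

39

Rolls: 15, 16, 23, 24, 31, 32 → 39 (alternating steps +1, +7, +1, +7, …).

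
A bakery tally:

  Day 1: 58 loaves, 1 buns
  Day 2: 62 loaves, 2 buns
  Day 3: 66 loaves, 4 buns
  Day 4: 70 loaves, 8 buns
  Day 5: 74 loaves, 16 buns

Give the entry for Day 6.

Loaves — +4 each step: 58, 62, 66, 70, 74 → 78.
Buns — ×2 each step: 1, 2, 4, 8, 16 → 32.
Putting it together: 78 loaves, 32 buns.

78 loaves, 32 buns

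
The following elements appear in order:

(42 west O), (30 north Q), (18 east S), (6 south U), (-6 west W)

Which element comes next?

(-18 north Y)

First coordinate: 42, 30, 18, 6, -6 → -18 (−12 each step).
Direction: west, north, east, south, west → north (repeats west → north → east → south).
For the letter, letters move forward 2 places in the alphabet: O, Q, S, U, W → Y.
So the next element is (-18 north Y).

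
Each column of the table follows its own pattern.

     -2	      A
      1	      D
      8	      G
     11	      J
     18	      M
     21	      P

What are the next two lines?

28  S; 31  V

First component: -2, 1, 8, 11, 18, 21 → 28 → 31 (alternating steps +3, +7, +3, +7, …).
Letter: letters move forward 3 places in the alphabet; A, D, G, J, M, P → S → V.
Putting the parts together: 28  S and then 31  V.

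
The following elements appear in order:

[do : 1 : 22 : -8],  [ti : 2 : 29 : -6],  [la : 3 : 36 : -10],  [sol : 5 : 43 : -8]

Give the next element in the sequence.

Note — runs backward through the solfège scale do→ti: do, ti, la, sol → fa.
Second slot: each term is the sum of the two before it; 1, 2, 3, 5 → 8.
For the third slot, +7 each step: 22, 29, 36, 43 → 50.
Fourth slot: -8, -6, -10, -8 → -12 (alternating steps +2, −4, +2, −4, …).
So the next element is [fa : 8 : 50 : -12].

[fa : 8 : 50 : -12]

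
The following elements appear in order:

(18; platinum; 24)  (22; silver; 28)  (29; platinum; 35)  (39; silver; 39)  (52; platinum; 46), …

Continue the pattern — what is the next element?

First part: differences are 4, 7, 10, … (increasing by 3 each time), so 18, 22, 29, 39, 52 → 68.
Metal: alternates platinum ↔ silver; platinum, silver, platinum, silver, platinum → silver.
Third part: 24, 28, 35, 39, 46 → 50 (alternating steps +4, +7, +4, +7, …).
Putting it together: (68; silver; 50).

(68; silver; 50)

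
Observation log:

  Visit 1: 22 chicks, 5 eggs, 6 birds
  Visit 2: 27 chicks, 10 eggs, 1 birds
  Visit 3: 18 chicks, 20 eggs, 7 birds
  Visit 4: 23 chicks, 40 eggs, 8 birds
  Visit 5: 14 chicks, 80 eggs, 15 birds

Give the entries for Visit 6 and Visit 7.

19 chicks, 160 eggs, 23 birds; 10 chicks, 320 eggs, 38 birds

For the chicks, alternating steps +5, −9, +5, −9, …: 22, 27, 18, 23, 14 → 19 → 10.
Eggs: ×2 each step, so 5, 10, 20, 40, 80 → 160 → 320.
For the birds, each term is the sum of the two before it: 6, 1, 7, 8, 15 → 23 → 38.
So the next two rows are 19 chicks, 160 eggs, 23 birds and 10 chicks, 320 eggs, 38 birds.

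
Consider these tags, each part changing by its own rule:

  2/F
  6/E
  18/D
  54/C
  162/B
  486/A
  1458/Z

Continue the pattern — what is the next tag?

First component: 2, 6, 18, 54, 162, 486, 1458 → 4374 (×3 each step).
Letter: letters move back 1 place in the alphabet, wrapping A→Z, so F, E, D, C, B, A, Z → Y.
Combining the parts gives 4374/Y.

4374/Y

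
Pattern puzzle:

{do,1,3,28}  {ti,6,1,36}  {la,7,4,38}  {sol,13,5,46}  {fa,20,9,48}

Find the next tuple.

{mi,33,14,56}

Note: runs backward through the solfège scale do→ti, so do, ti, la, sol, fa → mi.
Second component — each term is the sum of the two before it: 1, 6, 7, 13, 20 → 33.
Third component — each term is the sum of the two before it: 3, 1, 4, 5, 9 → 14.
Fourth component: alternating steps +8, +2, +8, +2, …; 28, 36, 38, 46, 48 → 56.
Putting it together: {mi,33,14,56}.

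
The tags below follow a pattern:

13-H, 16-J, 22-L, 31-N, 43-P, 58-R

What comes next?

76-T

For the first component, differences are 3, 6, 9, … (increasing by 3 each time): 13, 16, 22, 31, 43, 58 → 76.
Letter: H, J, L, N, P, R → T (letters move forward 2 places in the alphabet).
Combining the parts gives 76-T.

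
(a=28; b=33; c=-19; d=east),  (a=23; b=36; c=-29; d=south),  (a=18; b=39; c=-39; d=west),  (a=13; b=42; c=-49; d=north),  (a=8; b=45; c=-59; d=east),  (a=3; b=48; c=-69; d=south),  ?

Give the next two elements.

(a=-2; b=51; c=-79; d=west), (a=-7; b=54; c=-89; d=north)

A: −5 each step, so 28, 23, 18, 13, 8, 3 → -2 → -7.
B: 33, 36, 39, 42, 45, 48 → 51 → 54 (+3 each step).
C — −10 each step: -19, -29, -39, -49, -59, -69 → -79 → -89.
D: east, south, west, north, east, south → west → north (repeats east → south → west → north).
Putting the parts together: (a=-2; b=51; c=-79; d=west) and then (a=-7; b=54; c=-89; d=north).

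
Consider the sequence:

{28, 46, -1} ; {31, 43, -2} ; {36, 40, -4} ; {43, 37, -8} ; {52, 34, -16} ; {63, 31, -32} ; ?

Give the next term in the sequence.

{76, 28, -64}

First part: differences are 3, 5, 7, … (increasing by 2 each time); 28, 31, 36, 43, 52, 63 → 76.
Second part: −3 each step, so 46, 43, 40, 37, 34, 31 → 28.
Third part: -1, -2, -4, -8, -16, -32 → -64 (×2 each step).
Combining the parts gives {76, 28, -64}.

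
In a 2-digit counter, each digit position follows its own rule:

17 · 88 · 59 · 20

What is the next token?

91

For the first digit, −3 each step, mod 10: 1, 8, 5, 2 → 9.
Second digit goes 7, 8, 9, 0 → 1 (+1 each step, mod 10).
Combining the parts gives 91.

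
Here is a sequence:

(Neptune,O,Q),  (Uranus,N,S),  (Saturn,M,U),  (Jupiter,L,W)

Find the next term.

Planet — runs backward through the planets Mercury→Neptune: Neptune, Uranus, Saturn, Jupiter → Mars.
First letter: letters move back 1 place in the alphabet, so O, N, M, L → K.
For the second letter, letters move forward 2 places in the alphabet: Q, S, U, W → Y.
Combining the parts gives (Mars,K,Y).

(Mars,K,Y)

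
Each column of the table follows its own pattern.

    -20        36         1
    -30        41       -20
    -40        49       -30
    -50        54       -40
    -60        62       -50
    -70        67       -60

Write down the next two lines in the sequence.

-80  75  -70; -90  80  -80

First component: −10 each step; -20, -30, -40, -50, -60, -70 → -80 → -90.
Second component: alternating steps +5, +8, +5, +8, …, so 36, 41, 49, 54, 62, 67 → 75 → 80.
Third component: 1, -20, -30, -40, -50, -60 → -70 → -80 (always the previous value of the first component).
Putting the parts together: -80  75  -70 and then -90  80  -80.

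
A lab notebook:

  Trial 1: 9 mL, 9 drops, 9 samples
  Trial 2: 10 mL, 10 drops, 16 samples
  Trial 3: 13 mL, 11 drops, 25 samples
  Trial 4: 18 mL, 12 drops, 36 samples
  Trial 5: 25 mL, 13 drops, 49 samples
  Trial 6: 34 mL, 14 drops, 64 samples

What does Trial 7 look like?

45 mL, 15 drops, 81 samples

For the mL, differences are 1, 3, 5, … (increasing by 2 each time): 9, 10, 13, 18, 25, 34 → 45.
Drops: 9, 10, 11, 12, 13, 14 → 15 (+1 each step).
Samples: perfect squares: 3², 4², 5², …, so 9, 16, 25, 36, 49, 64 → 81.
Combining the parts gives 45 mL, 15 drops, 81 samples.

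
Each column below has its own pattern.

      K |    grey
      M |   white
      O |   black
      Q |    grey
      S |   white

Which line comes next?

For the letter, letters move forward 2 places in the alphabet: K, M, O, Q, S → U.
Shade: grey, white, black, grey, white → black (repeats grey → white → black).
Combining the parts gives U  black.

U  black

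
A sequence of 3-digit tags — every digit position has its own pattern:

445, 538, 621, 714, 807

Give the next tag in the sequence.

990

First digit: 4, 5, 6, 7, 8 → 9 (+1 each step, mod 10).
Second digit — −1 each step, mod 10: 4, 3, 2, 1, 0 → 9.
For the third digit, +3 each step, mod 10: 5, 8, 1, 4, 7 → 0.
So the next tag is 990.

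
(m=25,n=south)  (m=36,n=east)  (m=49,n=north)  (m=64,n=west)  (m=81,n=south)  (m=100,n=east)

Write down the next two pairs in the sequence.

M: perfect squares: 5², 6², 7², …; 25, 36, 49, 64, 81, 100 → 121 → 144.
For the n, repeats south → east → north → west: south, east, north, west, south, east → north → west.
So the next two pairs are (m=121,n=north) and (m=144,n=west).

(m=121,n=north), (m=144,n=west)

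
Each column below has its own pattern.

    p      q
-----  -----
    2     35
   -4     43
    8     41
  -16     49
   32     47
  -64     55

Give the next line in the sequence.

128  53

Column p: ×(-2) each step, so 2, -4, 8, -16, 32, -64 → 128.
Column q goes 35, 43, 41, 49, 47, 55 → 53 (alternating steps +8, −2, +8, −2, …).
So the next line is 128  53.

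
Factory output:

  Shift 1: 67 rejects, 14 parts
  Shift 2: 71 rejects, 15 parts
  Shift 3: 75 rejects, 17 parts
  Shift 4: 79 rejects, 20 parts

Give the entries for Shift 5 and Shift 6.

83 rejects, 24 parts; 87 rejects, 29 parts

Rejects goes 67, 71, 75, 79 → 83 → 87 (+4 each step).
Parts: 14, 15, 17, 20 → 24 → 29 (differences are 1, 2, 3, … (increasing by 1 each time)).
So the next two records are 83 rejects, 24 parts and 87 rejects, 29 parts.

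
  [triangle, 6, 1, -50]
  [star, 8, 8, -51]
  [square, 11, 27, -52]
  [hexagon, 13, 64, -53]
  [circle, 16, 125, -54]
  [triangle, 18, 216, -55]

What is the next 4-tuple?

Shape: triangle, star, square, hexagon, circle, triangle → star (repeats triangle → star → square → hexagon → circle).
Second value: alternating steps +2, +3, +2, +3, …; 6, 8, 11, 13, 16, 18 → 21.
Third value: perfect cubes: 1³, 2³, 3³, …, so 1, 8, 27, 64, 125, 216 → 343.
Fourth value: −1 each step, so -50, -51, -52, -53, -54, -55 → -56.
Putting it together: [star, 21, 343, -56].

[star, 21, 343, -56]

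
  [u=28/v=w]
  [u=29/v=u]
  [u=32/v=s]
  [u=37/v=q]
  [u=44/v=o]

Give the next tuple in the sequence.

For the u, differences are 1, 3, 5, … (increasing by 2 each time): 28, 29, 32, 37, 44 → 53.
For the v, letters move back 2 places in the alphabet: w, u, s, q, o → m.
So the next tuple is [u=53/v=m].

[u=53/v=m]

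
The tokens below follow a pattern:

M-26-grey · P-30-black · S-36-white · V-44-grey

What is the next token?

Y-54-black

Letter — letters move forward 3 places in the alphabet: M, P, S, V → Y.
Second component: 26, 30, 36, 44 → 54 (differences are 4, 6, 8, … (increasing by 2 each time)).
Shade — repeats grey → black → white: grey, black, white, grey → black.
So the next token is Y-54-black.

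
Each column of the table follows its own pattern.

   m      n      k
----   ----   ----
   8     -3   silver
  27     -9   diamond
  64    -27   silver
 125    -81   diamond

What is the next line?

Column m: perfect cubes: 2³, 3³, 4³, …; 8, 27, 64, 125 → 216.
Column n — ×3 each step: -3, -9, -27, -81 → -243.
Column k: silver, diamond, silver, diamond → silver (alternates silver ↔ diamond).
So the next line is 216  -243  silver.

216  -243  silver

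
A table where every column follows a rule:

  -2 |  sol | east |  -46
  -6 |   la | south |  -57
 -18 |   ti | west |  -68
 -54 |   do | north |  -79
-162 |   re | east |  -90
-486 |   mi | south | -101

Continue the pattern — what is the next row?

-1458  fa  west  -112

First component — ×3 each step: -2, -6, -18, -54, -162, -486 → -1458.
Note — runs through the solfège scale do→ti: sol, la, ti, do, re, mi → fa.
Direction — repeats east → south → west → north: east, south, west, north, east, south → west.
For the fourth component, −11 each step: -46, -57, -68, -79, -90, -101 → -112.
So the next row is -1458  fa  west  -112.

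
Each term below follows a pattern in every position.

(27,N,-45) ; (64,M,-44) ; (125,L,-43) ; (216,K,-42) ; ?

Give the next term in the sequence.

(343,J,-41)

First part: 27, 64, 125, 216 → 343 (perfect cubes: 3³, 4³, 5³, …).
Letter goes N, M, L, K → J (letters move back 1 place in the alphabet).
Third part — +1 each step: -45, -44, -43, -42 → -41.
Putting it together: (343,J,-41).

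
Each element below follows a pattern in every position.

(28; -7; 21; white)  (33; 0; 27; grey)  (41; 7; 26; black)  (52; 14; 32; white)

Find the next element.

First entry: differences are 5, 8, 11, … (increasing by 3 each time); 28, 33, 41, 52 → 66.
For the second entry, +7 each step: -7, 0, 7, 14 → 21.
Third entry: 21, 27, 26, 32 → 31 (alternating steps +6, −1, +6, −1, …).
For the shade, repeats white → grey → black: white, grey, black, white → grey.
Combining the parts gives (66; 21; 31; grey).

(66; 21; 31; grey)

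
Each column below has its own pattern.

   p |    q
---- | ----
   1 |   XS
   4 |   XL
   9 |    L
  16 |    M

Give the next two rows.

Column p: perfect squares: 1², 2², 3², …; 1, 4, 9, 16 → 25 → 36.
Column q: runs backward through clothing sizes XS→XL; XS, XL, L, M → S → XS.
Putting the parts together: 25  S and then 36  XS.

25  S; 36  XS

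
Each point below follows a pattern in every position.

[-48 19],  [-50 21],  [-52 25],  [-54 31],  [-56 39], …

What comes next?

[-58 49]

First part: −2 each step; -48, -50, -52, -54, -56 → -58.
Second part: 19, 21, 25, 31, 39 → 49 (differences are 2, 4, 6, … (increasing by 2 each time)).
Putting it together: [-58 49].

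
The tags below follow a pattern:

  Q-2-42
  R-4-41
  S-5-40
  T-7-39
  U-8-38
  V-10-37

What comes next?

W-11-36

Letter: letters move forward 1 place in the alphabet; Q, R, S, T, U, V → W.
Second component: alternating steps +2, +1, +2, +1, …; 2, 4, 5, 7, 8, 10 → 11.
Third component: 42, 41, 40, 39, 38, 37 → 36 (−1 each step).
Putting it together: W-11-36.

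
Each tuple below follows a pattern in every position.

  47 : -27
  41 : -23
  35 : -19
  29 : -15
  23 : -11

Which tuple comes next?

First value: −6 each step, so 47, 41, 35, 29, 23 → 17.
Second value: +4 each step, so -27, -23, -19, -15, -11 → -7.
Putting it together: 17 : -7.

17 : -7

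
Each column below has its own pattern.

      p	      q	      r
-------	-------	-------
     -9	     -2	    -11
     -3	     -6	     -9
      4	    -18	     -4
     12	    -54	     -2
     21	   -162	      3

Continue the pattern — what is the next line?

31  -486  5

Column p — differences are 6, 7, 8, … (increasing by 1 each time): -9, -3, 4, 12, 21 → 31.
For the column q, ×3 each step: -2, -6, -18, -54, -162 → -486.
Column r: alternating steps +2, +5, +2, +5, …; -11, -9, -4, -2, 3 → 5.
Putting it together: 31  -486  5.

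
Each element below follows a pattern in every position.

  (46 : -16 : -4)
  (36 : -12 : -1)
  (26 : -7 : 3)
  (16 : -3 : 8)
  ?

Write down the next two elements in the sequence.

First component goes 46, 36, 26, 16 → 6 → -4 (−10 each step).
Second component: -16, -12, -7, -3 → 2 → 6 (alternating steps +4, +5, +4, +5, …).
Third component: -4, -1, 3, 8 → 14 → 21 (differences are 3, 4, 5, … (increasing by 1 each time)).
So the next two elements are (6 : 2 : 14) and (-4 : 6 : 21).

(6 : 2 : 14), (-4 : 6 : 21)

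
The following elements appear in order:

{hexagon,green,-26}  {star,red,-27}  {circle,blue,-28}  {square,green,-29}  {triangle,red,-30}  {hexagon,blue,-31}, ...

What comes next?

For the shape, repeats hexagon → star → circle → square → triangle: hexagon, star, circle, square, triangle, hexagon → star.
Colour goes green, red, blue, green, red, blue → green (repeats green → red → blue).
Third component — −1 each step: -26, -27, -28, -29, -30, -31 → -32.
So the next element is {star,green,-32}.

{star,green,-32}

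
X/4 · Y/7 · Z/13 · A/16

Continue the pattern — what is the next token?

B/22

For the letter, letters move forward 1 place in the alphabet, wrapping Z→A: X, Y, Z, A → B.
Second component goes 4, 7, 13, 16 → 22 (alternating steps +3, +6, +3, +6, …).
So the next token is B/22.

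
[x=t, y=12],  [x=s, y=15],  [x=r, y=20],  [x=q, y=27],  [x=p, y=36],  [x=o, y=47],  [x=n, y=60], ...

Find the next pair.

[x=m, y=75]

X: t, s, r, q, p, o, n → m (letters move back 1 place in the alphabet).
For the y, differences are 3, 5, 7, … (increasing by 2 each time): 12, 15, 20, 27, 36, 47, 60 → 75.
Putting it together: [x=m, y=75].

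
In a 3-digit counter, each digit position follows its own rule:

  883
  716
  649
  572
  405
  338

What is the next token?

261

First digit: 8, 7, 6, 5, 4, 3 → 2 (−1 each step, mod 10).
Second digit: 8, 1, 4, 7, 0, 3 → 6 (+3 each step, mod 10).
Third digit: +3 each step, mod 10, so 3, 6, 9, 2, 5, 8 → 1.
Combining the parts gives 261.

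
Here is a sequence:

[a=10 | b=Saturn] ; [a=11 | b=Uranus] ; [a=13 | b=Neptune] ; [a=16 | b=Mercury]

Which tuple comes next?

A: 10, 11, 13, 16 → 20 (differences are 1, 2, 3, … (increasing by 1 each time)).
B — runs through the planets Mercury→Neptune: Saturn, Uranus, Neptune, Mercury → Venus.
Combining the parts gives [a=20 | b=Venus].

[a=20 | b=Venus]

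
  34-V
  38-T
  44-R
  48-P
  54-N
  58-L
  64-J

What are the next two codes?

First component goes 34, 38, 44, 48, 54, 58, 64 → 68 → 74 (alternating steps +4, +6, +4, +6, …).
Letter — letters move back 2 places in the alphabet: V, T, R, P, N, L, J → H → F.
Putting the parts together: 68-H and then 74-F.

68-H then 74-F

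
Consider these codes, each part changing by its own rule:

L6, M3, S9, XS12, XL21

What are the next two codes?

Size goes L, M, S, XS, XL → L → M (runs backward through clothing sizes XS→XL).
Second component goes 6, 3, 9, 12, 21 → 33 → 54 (each term is the sum of the two before it).
Putting the parts together: L33 and then M54.

L33, M54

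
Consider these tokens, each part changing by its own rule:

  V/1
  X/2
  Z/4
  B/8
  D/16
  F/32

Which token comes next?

H/64

Letter goes V, X, Z, B, D, F → H (letters move forward 2 places in the alphabet, wrapping Z→A).
Second component: ×2 each step, so 1, 2, 4, 8, 16, 32 → 64.
Combining the parts gives H/64.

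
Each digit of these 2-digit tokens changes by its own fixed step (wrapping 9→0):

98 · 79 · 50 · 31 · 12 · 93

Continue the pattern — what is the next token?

First digit: −2 each step, mod 10, so 9, 7, 5, 3, 1, 9 → 7.
Second digit goes 8, 9, 0, 1, 2, 3 → 4 (+1 each step, mod 10).
Putting it together: 74.

74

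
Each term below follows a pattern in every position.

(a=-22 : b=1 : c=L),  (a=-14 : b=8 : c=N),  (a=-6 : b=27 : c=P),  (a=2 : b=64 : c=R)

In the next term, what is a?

A: -22, -14, -6, 2 → 10 (+8 each step).

10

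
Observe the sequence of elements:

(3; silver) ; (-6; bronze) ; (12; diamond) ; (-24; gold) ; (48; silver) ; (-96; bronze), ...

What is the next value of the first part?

First part: ×(-2) each step; 3, -6, 12, -24, 48, -96 → 192.

192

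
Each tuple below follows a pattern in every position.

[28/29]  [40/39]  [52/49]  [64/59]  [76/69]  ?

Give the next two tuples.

[88/79], [100/89]

First slot: +12 each step; 28, 40, 52, 64, 76 → 88 → 100.
Second slot: 29, 39, 49, 59, 69 → 79 → 89 (+10 each step).
Putting the parts together: [88/79] and then [100/89].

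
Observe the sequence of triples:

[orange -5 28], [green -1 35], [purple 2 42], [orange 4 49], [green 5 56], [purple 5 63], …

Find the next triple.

For the colour, repeats orange → green → purple: orange, green, purple, orange, green, purple → orange.
Second coordinate: differences are 4, 3, 2, … (decreasing by 1 each time); -5, -1, 2, 4, 5, 5 → 4.
For the third coordinate, +7 each step: 28, 35, 42, 49, 56, 63 → 70.
Putting it together: [orange 4 70].

[orange 4 70]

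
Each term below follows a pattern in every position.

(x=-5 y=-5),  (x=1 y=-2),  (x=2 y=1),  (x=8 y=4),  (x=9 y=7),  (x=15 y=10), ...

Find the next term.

(x=16 y=13)

X: alternating steps +6, +1, +6, +1, …; -5, 1, 2, 8, 9, 15 → 16.
Y: +3 each step; -5, -2, 1, 4, 7, 10 → 13.
Combining the parts gives (x=16 y=13).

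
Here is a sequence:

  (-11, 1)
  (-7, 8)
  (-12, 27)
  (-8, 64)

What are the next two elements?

(-13, 125), (-9, 216)

First entry: -11, -7, -12, -8 → -13 → -9 (alternating steps +4, −5, +4, −5, …).
Second entry — perfect cubes: 1³, 2³, 3³, …: 1, 8, 27, 64 → 125 → 216.
Putting the parts together: (-13, 125) and then (-9, 216).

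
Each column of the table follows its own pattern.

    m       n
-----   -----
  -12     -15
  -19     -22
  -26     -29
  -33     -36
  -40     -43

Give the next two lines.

Column m goes -12, -19, -26, -33, -40 → -47 → -54 (−7 each step).
Column n goes -15, -22, -29, -36, -43 → -50 → -57 (always 3 less than the column m).
Putting the parts together: -47  -50 and then -54  -57.

-47  -50; -54  -57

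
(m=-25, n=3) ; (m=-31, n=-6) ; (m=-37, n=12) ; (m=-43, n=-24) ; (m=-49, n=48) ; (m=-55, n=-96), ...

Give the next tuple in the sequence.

(m=-61, n=192)

For the m, −6 each step: -25, -31, -37, -43, -49, -55 → -61.
N — ×(-2) each step: 3, -6, 12, -24, 48, -96 → 192.
Putting it together: (m=-61, n=192).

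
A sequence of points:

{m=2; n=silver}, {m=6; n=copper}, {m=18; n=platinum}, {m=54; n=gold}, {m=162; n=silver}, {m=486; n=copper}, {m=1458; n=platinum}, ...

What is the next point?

{m=4374; n=gold}

M — ×3 each step: 2, 6, 18, 54, 162, 486, 1458 → 4374.
N: repeats silver → copper → platinum → gold; silver, copper, platinum, gold, silver, copper, platinum → gold.
Combining the parts gives {m=4374; n=gold}.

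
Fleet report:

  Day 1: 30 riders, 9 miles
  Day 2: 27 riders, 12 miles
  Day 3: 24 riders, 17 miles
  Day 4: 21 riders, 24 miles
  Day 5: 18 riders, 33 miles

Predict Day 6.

Riders — −3 each step: 30, 27, 24, 21, 18 → 15.
For the miles, differences are 3, 5, 7, … (increasing by 2 each time): 9, 12, 17, 24, 33 → 44.
Combining the parts gives 15 riders, 44 miles.

15 riders, 44 miles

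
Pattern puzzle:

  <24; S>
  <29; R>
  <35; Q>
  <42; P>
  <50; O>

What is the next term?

<59; N>

First value: differences are 5, 6, 7, … (increasing by 1 each time); 24, 29, 35, 42, 50 → 59.
Letter goes S, R, Q, P, O → N (letters move back 1 place in the alphabet).
Putting it together: <59; N>.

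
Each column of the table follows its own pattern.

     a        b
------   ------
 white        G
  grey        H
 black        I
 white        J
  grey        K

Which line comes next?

Column a: repeats white → grey → black; white, grey, black, white, grey → black.
Column b: letters move forward 1 place in the alphabet, so G, H, I, J, K → L.
Combining the parts gives black  L.

black  L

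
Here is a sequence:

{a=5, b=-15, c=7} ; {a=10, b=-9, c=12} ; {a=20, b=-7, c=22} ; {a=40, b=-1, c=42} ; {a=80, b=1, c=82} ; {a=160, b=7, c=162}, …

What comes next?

For the a, ×2 each step: 5, 10, 20, 40, 80, 160 → 320.
B — alternating steps +6, +2, +6, +2, …: -15, -9, -7, -1, 1, 7 → 9.
C — always 2 more than the a: 7, 12, 22, 42, 82, 162 → 322.
Combining the parts gives {a=320, b=9, c=322}.

{a=320, b=9, c=322}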